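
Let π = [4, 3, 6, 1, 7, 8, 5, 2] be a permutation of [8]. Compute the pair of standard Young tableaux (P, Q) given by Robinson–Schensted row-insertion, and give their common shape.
P = [1, 2, 7, 8] / [3, 5] / [4, 6];  Q = [1, 3, 5, 6] / [2, 7] / [4, 8];  common shape = (4, 2, 2)

Row-insert the values π_1, π_2, … into P one at a time, bumping the leftmost entry strictly greater than the inserted value down to the next row. The recording tableau Q records, in position (i, j), the step at which that cell was added to P.
  Insert 4 (step 1): P = [4];  Q = [1]
  Insert 3 (step 2): P = [3] / [4];  Q = [1] / [2]
  Insert 6 (step 3): P = [3, 6] / [4];  Q = [1, 3] / [2]
  Insert 1 (step 4): P = [1, 6] / [3] / [4];  Q = [1, 3] / [2] / [4]
  Insert 7 (step 5): P = [1, 6, 7] / [3] / [4];  Q = [1, 3, 5] / [2] / [4]
  Insert 8 (step 6): P = [1, 6, 7, 8] / [3] / [4];  Q = [1, 3, 5, 6] / [2] / [4]
  Insert 5 (step 7): P = [1, 5, 7, 8] / [3, 6] / [4];  Q = [1, 3, 5, 6] / [2, 7] / [4]
  Insert 2 (step 8): P = [1, 2, 7, 8] / [3, 5] / [4, 6];  Q = [1, 3, 5, 6] / [2, 7] / [4, 8]
Final shape: (4, 2, 2).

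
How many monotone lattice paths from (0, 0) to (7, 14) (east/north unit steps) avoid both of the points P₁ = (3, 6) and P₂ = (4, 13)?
Number of paths = 67868

Inclusion–exclusion. Total paths: C(21, 7) = 116280. Through P₁: C(9, 3)·C(12, 4) = 41580. Through P₂: C(17, 4)·C(4, 3) = 9520. Since P₁ is strictly southwest of P₂, a monotone path through both must visit P₁ then P₂; paths through both = C(9, 3)·C(8, 1)·C(4, 3) = 2688. Avoid both = 116280 − 41580 − 9520 + 2688 = 67868.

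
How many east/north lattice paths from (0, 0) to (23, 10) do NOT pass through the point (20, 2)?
Number of paths = 92522925

Total paths from (0, 0) to (23, 10): C(33, 23) = 92561040. Paths through (20, 2): (paths (0, 0) → (20, 2)) × (paths (20, 2) → (23, 10)) = C(22, 20) · C(11, 3) = 231 · 165 = 38115. Avoidance count = 92561040 − 38115 = 92522925.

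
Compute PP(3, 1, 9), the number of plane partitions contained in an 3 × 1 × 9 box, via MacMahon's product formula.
PP(3, 1, 9) = 220

Evaluate the triple product over i = 1..3, j = 1..1, k = 1..9. The factors are (2/1) · (3/2) · (4/3) · (5/4) · (6/5) · (7/6) · (8/7) · (9/8) · … (27 factors total). The numerators and denominators telescope so the product is an integer; carrying out the multiplication exactly gives PP(3, 1, 9) = 220.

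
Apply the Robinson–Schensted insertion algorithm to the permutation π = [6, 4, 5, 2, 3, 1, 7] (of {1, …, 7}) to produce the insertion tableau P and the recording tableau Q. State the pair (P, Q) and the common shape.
P = [1, 3, 7] / [2, 5] / [4] / [6];  Q = [1, 3, 7] / [2, 5] / [4] / [6];  common shape = (3, 2, 1, 1)

Row-insert the values π_1, π_2, … into P one at a time, bumping the leftmost entry strictly greater than the inserted value down to the next row. The recording tableau Q records, in position (i, j), the step at which that cell was added to P.
  Insert 6 (step 1): P = [6];  Q = [1]
  Insert 4 (step 2): P = [4] / [6];  Q = [1] / [2]
  Insert 5 (step 3): P = [4, 5] / [6];  Q = [1, 3] / [2]
  Insert 2 (step 4): P = [2, 5] / [4] / [6];  Q = [1, 3] / [2] / [4]
  Insert 3 (step 5): P = [2, 3] / [4, 5] / [6];  Q = [1, 3] / [2, 5] / [4]
  Insert 1 (step 6): P = [1, 3] / [2, 5] / [4] / [6];  Q = [1, 3] / [2, 5] / [4] / [6]
  Insert 7 (step 7): P = [1, 3, 7] / [2, 5] / [4] / [6];  Q = [1, 3, 7] / [2, 5] / [4] / [6]
Final shape: (3, 2, 1, 1).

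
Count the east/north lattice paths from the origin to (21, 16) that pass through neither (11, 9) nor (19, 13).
Number of paths = 6966954590

Inclusion–exclusion. Total paths: C(37, 21) = 12875774670. Through P₁: C(20, 11)·C(17, 10) = 3266486080. Through P₂: C(32, 19)·C(5, 2) = 3473736000. Since P₁ is strictly southwest of P₂, a monotone path through both must visit P₁ then P₂; paths through both = C(20, 11)·C(12, 8)·C(5, 2) = 831402000. Avoid both = 12875774670 − 3266486080 − 3473736000 + 831402000 = 6966954590.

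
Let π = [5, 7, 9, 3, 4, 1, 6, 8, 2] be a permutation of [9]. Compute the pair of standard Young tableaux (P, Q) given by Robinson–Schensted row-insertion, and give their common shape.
P = [1, 2, 6, 8] / [3, 4, 9] / [5, 7];  Q = [1, 2, 3, 8] / [4, 5, 7] / [6, 9];  common shape = (4, 3, 2)

Row-insert the values π_1, π_2, … into P one at a time, bumping the leftmost entry strictly greater than the inserted value down to the next row. The recording tableau Q records, in position (i, j), the step at which that cell was added to P.
  Insert 5 (step 1): P = [5];  Q = [1]
  Insert 7 (step 2): P = [5, 7];  Q = [1, 2]
  Insert 9 (step 3): P = [5, 7, 9];  Q = [1, 2, 3]
  Insert 3 (step 4): P = [3, 7, 9] / [5];  Q = [1, 2, 3] / [4]
  Insert 4 (step 5): P = [3, 4, 9] / [5, 7];  Q = [1, 2, 3] / [4, 5]
  Insert 1 (step 6): P = [1, 4, 9] / [3, 7] / [5];  Q = [1, 2, 3] / [4, 5] / [6]
  Insert 6 (step 7): P = [1, 4, 6] / [3, 7, 9] / [5];  Q = [1, 2, 3] / [4, 5, 7] / [6]
  Insert 8 (step 8): P = [1, 4, 6, 8] / [3, 7, 9] / [5];  Q = [1, 2, 3, 8] / [4, 5, 7] / [6]
  Insert 2 (step 9): P = [1, 2, 6, 8] / [3, 4, 9] / [5, 7];  Q = [1, 2, 3, 8] / [4, 5, 7] / [6, 9]
Final shape: (4, 3, 2).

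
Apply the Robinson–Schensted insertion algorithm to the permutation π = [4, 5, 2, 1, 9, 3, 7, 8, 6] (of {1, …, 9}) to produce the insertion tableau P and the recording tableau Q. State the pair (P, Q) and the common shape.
P = [1, 3, 6, 8] / [2, 5, 7] / [4, 9];  Q = [1, 2, 5, 8] / [3, 6, 7] / [4, 9];  common shape = (4, 3, 2)

Row-insert the values π_1, π_2, … into P one at a time, bumping the leftmost entry strictly greater than the inserted value down to the next row. The recording tableau Q records, in position (i, j), the step at which that cell was added to P.
  Insert 4 (step 1): P = [4];  Q = [1]
  Insert 5 (step 2): P = [4, 5];  Q = [1, 2]
  Insert 2 (step 3): P = [2, 5] / [4];  Q = [1, 2] / [3]
  Insert 1 (step 4): P = [1, 5] / [2] / [4];  Q = [1, 2] / [3] / [4]
  Insert 9 (step 5): P = [1, 5, 9] / [2] / [4];  Q = [1, 2, 5] / [3] / [4]
  Insert 3 (step 6): P = [1, 3, 9] / [2, 5] / [4];  Q = [1, 2, 5] / [3, 6] / [4]
  Insert 7 (step 7): P = [1, 3, 7] / [2, 5, 9] / [4];  Q = [1, 2, 5] / [3, 6, 7] / [4]
  Insert 8 (step 8): P = [1, 3, 7, 8] / [2, 5, 9] / [4];  Q = [1, 2, 5, 8] / [3, 6, 7] / [4]
  Insert 6 (step 9): P = [1, 3, 6, 8] / [2, 5, 7] / [4, 9];  Q = [1, 2, 5, 8] / [3, 6, 7] / [4, 9]
Final shape: (4, 3, 2).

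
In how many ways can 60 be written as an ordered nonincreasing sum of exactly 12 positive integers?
p(60, 12 parts) = 74287

Partitions of n into exactly k parts are in bijection with partitions of n − k into at most k parts (subtract 1 from each part). So p(60, exactly 12) = p(48, parts ≤ 12). Computing via the recurrence p(m, j) = p(m, j−1) + p(m−j, j) gives 74287.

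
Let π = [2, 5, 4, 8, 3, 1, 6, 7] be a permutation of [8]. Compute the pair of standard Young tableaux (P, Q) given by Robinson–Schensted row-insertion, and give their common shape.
P = [1, 3, 6, 7] / [2, 8] / [4] / [5];  Q = [1, 2, 4, 8] / [3, 7] / [5] / [6];  common shape = (4, 2, 1, 1)

Row-insert the values π_1, π_2, … into P one at a time, bumping the leftmost entry strictly greater than the inserted value down to the next row. The recording tableau Q records, in position (i, j), the step at which that cell was added to P.
  Insert 2 (step 1): P = [2];  Q = [1]
  Insert 5 (step 2): P = [2, 5];  Q = [1, 2]
  Insert 4 (step 3): P = [2, 4] / [5];  Q = [1, 2] / [3]
  Insert 8 (step 4): P = [2, 4, 8] / [5];  Q = [1, 2, 4] / [3]
  Insert 3 (step 5): P = [2, 3, 8] / [4] / [5];  Q = [1, 2, 4] / [3] / [5]
  Insert 1 (step 6): P = [1, 3, 8] / [2] / [4] / [5];  Q = [1, 2, 4] / [3] / [5] / [6]
  Insert 6 (step 7): P = [1, 3, 6] / [2, 8] / [4] / [5];  Q = [1, 2, 4] / [3, 7] / [5] / [6]
  Insert 7 (step 8): P = [1, 3, 6, 7] / [2, 8] / [4] / [5];  Q = [1, 2, 4, 8] / [3, 7] / [5] / [6]
Final shape: (4, 2, 1, 1).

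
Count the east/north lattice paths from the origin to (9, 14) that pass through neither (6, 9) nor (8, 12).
Number of paths = 309150

Inclusion–exclusion. Total paths: C(23, 9) = 817190. Through P₁: C(15, 6)·C(8, 3) = 280280. Through P₂: C(20, 8)·C(3, 1) = 377910. Since P₁ is strictly southwest of P₂, a monotone path through both must visit P₁ then P₂; paths through both = C(15, 6)·C(5, 2)·C(3, 1) = 150150. Avoid both = 817190 − 280280 − 377910 + 150150 = 309150.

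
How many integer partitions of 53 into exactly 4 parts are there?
p(53, 4 parts) = 1089

Partitions of n into exactly k parts are in bijection with partitions of n − k into at most k parts (subtract 1 from each part). So p(53, exactly 4) = p(49, parts ≤ 4). Computing via the recurrence p(m, j) = p(m, j−1) + p(m−j, j) gives 1089.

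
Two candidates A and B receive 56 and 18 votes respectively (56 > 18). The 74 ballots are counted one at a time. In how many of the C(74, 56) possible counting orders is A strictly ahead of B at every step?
Strict-lead orderings = 37315784743418332

Total orderings of the 74 votes with 56 for A: C(74, 56) = 72667580816130436. By the Bertrand ballot formula (Cycle Lemma / reflection principle), the number of orderings in which A is strictly ahead of B throughout is (p − q)/(p + q) · C(p + q, p) = (56 − 18)/(56 + 18) · 72667580816130436 = 37315784743418332.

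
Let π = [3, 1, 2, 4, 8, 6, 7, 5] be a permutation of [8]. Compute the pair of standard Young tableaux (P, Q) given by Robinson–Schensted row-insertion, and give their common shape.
P = [1, 2, 4, 5, 7] / [3, 6] / [8];  Q = [1, 3, 4, 5, 7] / [2, 6] / [8];  common shape = (5, 2, 1)

Row-insert the values π_1, π_2, … into P one at a time, bumping the leftmost entry strictly greater than the inserted value down to the next row. The recording tableau Q records, in position (i, j), the step at which that cell was added to P.
  Insert 3 (step 1): P = [3];  Q = [1]
  Insert 1 (step 2): P = [1] / [3];  Q = [1] / [2]
  Insert 2 (step 3): P = [1, 2] / [3];  Q = [1, 3] / [2]
  Insert 4 (step 4): P = [1, 2, 4] / [3];  Q = [1, 3, 4] / [2]
  Insert 8 (step 5): P = [1, 2, 4, 8] / [3];  Q = [1, 3, 4, 5] / [2]
  Insert 6 (step 6): P = [1, 2, 4, 6] / [3, 8];  Q = [1, 3, 4, 5] / [2, 6]
  Insert 7 (step 7): P = [1, 2, 4, 6, 7] / [3, 8];  Q = [1, 3, 4, 5, 7] / [2, 6]
  Insert 5 (step 8): P = [1, 2, 4, 5, 7] / [3, 6] / [8];  Q = [1, 3, 4, 5, 7] / [2, 6] / [8]
Final shape: (5, 2, 1).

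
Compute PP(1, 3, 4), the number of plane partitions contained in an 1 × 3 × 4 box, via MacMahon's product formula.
PP(1, 3, 4) = 35

Evaluate the triple product over i = 1..1, j = 1..3, k = 1..4. The factors are (2/1) · (3/2) · (4/3) · (5/4) · (3/2) · (4/3) · (5/4) · (6/5) · … (12 factors total). The numerators and denominators telescope so the product is an integer; carrying out the multiplication exactly gives PP(1, 3, 4) = 35.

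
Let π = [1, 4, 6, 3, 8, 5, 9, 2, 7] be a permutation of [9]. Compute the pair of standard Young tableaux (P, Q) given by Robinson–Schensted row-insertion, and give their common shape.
P = [1, 2, 5, 7, 9] / [3, 6, 8] / [4];  Q = [1, 2, 3, 5, 7] / [4, 6, 9] / [8];  common shape = (5, 3, 1)

Row-insert the values π_1, π_2, … into P one at a time, bumping the leftmost entry strictly greater than the inserted value down to the next row. The recording tableau Q records, in position (i, j), the step at which that cell was added to P.
  Insert 1 (step 1): P = [1];  Q = [1]
  Insert 4 (step 2): P = [1, 4];  Q = [1, 2]
  Insert 6 (step 3): P = [1, 4, 6];  Q = [1, 2, 3]
  Insert 3 (step 4): P = [1, 3, 6] / [4];  Q = [1, 2, 3] / [4]
  Insert 8 (step 5): P = [1, 3, 6, 8] / [4];  Q = [1, 2, 3, 5] / [4]
  Insert 5 (step 6): P = [1, 3, 5, 8] / [4, 6];  Q = [1, 2, 3, 5] / [4, 6]
  Insert 9 (step 7): P = [1, 3, 5, 8, 9] / [4, 6];  Q = [1, 2, 3, 5, 7] / [4, 6]
  Insert 2 (step 8): P = [1, 2, 5, 8, 9] / [3, 6] / [4];  Q = [1, 2, 3, 5, 7] / [4, 6] / [8]
  Insert 7 (step 9): P = [1, 2, 5, 7, 9] / [3, 6, 8] / [4];  Q = [1, 2, 3, 5, 7] / [4, 6, 9] / [8]
Final shape: (5, 3, 1).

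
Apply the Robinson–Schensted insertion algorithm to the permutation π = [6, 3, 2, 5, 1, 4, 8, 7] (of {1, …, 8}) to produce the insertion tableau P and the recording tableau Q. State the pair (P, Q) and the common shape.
P = [1, 4, 7] / [2, 5, 8] / [3] / [6];  Q = [1, 4, 7] / [2, 6, 8] / [3] / [5];  common shape = (3, 3, 1, 1)

Row-insert the values π_1, π_2, … into P one at a time, bumping the leftmost entry strictly greater than the inserted value down to the next row. The recording tableau Q records, in position (i, j), the step at which that cell was added to P.
  Insert 6 (step 1): P = [6];  Q = [1]
  Insert 3 (step 2): P = [3] / [6];  Q = [1] / [2]
  Insert 2 (step 3): P = [2] / [3] / [6];  Q = [1] / [2] / [3]
  Insert 5 (step 4): P = [2, 5] / [3] / [6];  Q = [1, 4] / [2] / [3]
  Insert 1 (step 5): P = [1, 5] / [2] / [3] / [6];  Q = [1, 4] / [2] / [3] / [5]
  Insert 4 (step 6): P = [1, 4] / [2, 5] / [3] / [6];  Q = [1, 4] / [2, 6] / [3] / [5]
  Insert 8 (step 7): P = [1, 4, 8] / [2, 5] / [3] / [6];  Q = [1, 4, 7] / [2, 6] / [3] / [5]
  Insert 7 (step 8): P = [1, 4, 7] / [2, 5, 8] / [3] / [6];  Q = [1, 4, 7] / [2, 6, 8] / [3] / [5]
Final shape: (3, 3, 1, 1).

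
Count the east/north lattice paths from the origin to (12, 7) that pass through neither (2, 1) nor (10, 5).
Number of paths = 17256

Inclusion–exclusion. Total paths: C(19, 12) = 50388. Through P₁: C(3, 2)·C(16, 10) = 24024. Through P₂: C(15, 10)·C(4, 2) = 18018. Since P₁ is strictly southwest of P₂, a monotone path through both must visit P₁ then P₂; paths through both = C(3, 2)·C(12, 8)·C(4, 2) = 8910. Avoid both = 50388 − 24024 − 18018 + 8910 = 17256.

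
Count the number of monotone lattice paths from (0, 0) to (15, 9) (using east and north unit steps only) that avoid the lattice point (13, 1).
Number of paths = 1306874

Total paths from (0, 0) to (15, 9): C(24, 15) = 1307504. Paths through (13, 1): (paths (0, 0) → (13, 1)) × (paths (13, 1) → (15, 9)) = C(14, 13) · C(10, 2) = 14 · 45 = 630. Avoidance count = 1307504 − 630 = 1306874.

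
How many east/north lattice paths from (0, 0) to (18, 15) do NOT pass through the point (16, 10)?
Number of paths = 925611885

Total paths from (0, 0) to (18, 15): C(33, 18) = 1037158320. Paths through (16, 10): (paths (0, 0) → (16, 10)) × (paths (16, 10) → (18, 15)) = C(26, 16) · C(7, 2) = 5311735 · 21 = 111546435. Avoidance count = 1037158320 − 111546435 = 925611885.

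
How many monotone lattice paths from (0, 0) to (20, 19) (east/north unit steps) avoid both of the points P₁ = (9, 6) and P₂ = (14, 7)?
Number of paths = 54828918690

Inclusion–exclusion. Total paths: C(39, 20) = 68923264410. Through P₁: C(15, 9)·C(24, 11) = 12493200720. Through P₂: C(21, 14)·C(18, 6) = 2158621920. Since P₁ is strictly southwest of P₂, a monotone path through both must visit P₁ then P₂; paths through both = C(15, 9)·C(6, 5)·C(18, 6) = 557476920. Avoid both = 68923264410 − 12493200720 − 2158621920 + 557476920 = 54828918690.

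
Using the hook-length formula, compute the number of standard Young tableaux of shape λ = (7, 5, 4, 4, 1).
# SYT of shape (7, 5, 4, 4, 1) = 277763850

Hook-length formula: f^λ = n! / Π hook(c), product over all cells c of the Young diagram. For λ = (7, 5, 4, 4, 1), n = 21 boxes. Hook lengths by row (left-to-right, top-to-bottom): [11, 9, 8, 7, 4, 2, 1]; [8, 6, 5, 4, 1]; [6, 4, 3, 2]; [5, 3, 2, 1]; [1]. Product of hooks = 183936614400. So f^λ = 21! / 183936614400 = 51090942171709440000 / 183936614400 = 277763850.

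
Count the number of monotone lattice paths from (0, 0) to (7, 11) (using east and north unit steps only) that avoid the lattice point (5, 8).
Number of paths = 18954

Total paths from (0, 0) to (7, 11): C(18, 7) = 31824. Paths through (5, 8): (paths (0, 0) → (5, 8)) × (paths (5, 8) → (7, 11)) = C(13, 5) · C(5, 2) = 1287 · 10 = 12870. Avoidance count = 31824 − 12870 = 18954.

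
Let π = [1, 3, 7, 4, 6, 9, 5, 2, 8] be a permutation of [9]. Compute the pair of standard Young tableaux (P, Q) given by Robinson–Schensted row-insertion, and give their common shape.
P = [1, 2, 4, 5, 8] / [3, 9] / [6] / [7];  Q = [1, 2, 3, 5, 6] / [4, 9] / [7] / [8];  common shape = (5, 2, 1, 1)

Row-insert the values π_1, π_2, … into P one at a time, bumping the leftmost entry strictly greater than the inserted value down to the next row. The recording tableau Q records, in position (i, j), the step at which that cell was added to P.
  Insert 1 (step 1): P = [1];  Q = [1]
  Insert 3 (step 2): P = [1, 3];  Q = [1, 2]
  Insert 7 (step 3): P = [1, 3, 7];  Q = [1, 2, 3]
  Insert 4 (step 4): P = [1, 3, 4] / [7];  Q = [1, 2, 3] / [4]
  Insert 6 (step 5): P = [1, 3, 4, 6] / [7];  Q = [1, 2, 3, 5] / [4]
  Insert 9 (step 6): P = [1, 3, 4, 6, 9] / [7];  Q = [1, 2, 3, 5, 6] / [4]
  Insert 5 (step 7): P = [1, 3, 4, 5, 9] / [6] / [7];  Q = [1, 2, 3, 5, 6] / [4] / [7]
  Insert 2 (step 8): P = [1, 2, 4, 5, 9] / [3] / [6] / [7];  Q = [1, 2, 3, 5, 6] / [4] / [7] / [8]
  Insert 8 (step 9): P = [1, 2, 4, 5, 8] / [3, 9] / [6] / [7];  Q = [1, 2, 3, 5, 6] / [4, 9] / [7] / [8]
Final shape: (5, 2, 1, 1).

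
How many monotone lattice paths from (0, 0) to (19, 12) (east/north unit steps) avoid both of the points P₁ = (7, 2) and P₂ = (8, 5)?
Number of paths = 81466437

Inclusion–exclusion. Total paths: C(31, 19) = 141120525. Through P₁: C(9, 7)·C(22, 12) = 23279256. Through P₂: C(13, 8)·C(18, 11) = 40957488. Since P₁ is strictly southwest of P₂, a monotone path through both must visit P₁ then P₂; paths through both = C(9, 7)·C(4, 1)·C(18, 11) = 4582656. Avoid both = 141120525 − 23279256 − 40957488 + 4582656 = 81466437.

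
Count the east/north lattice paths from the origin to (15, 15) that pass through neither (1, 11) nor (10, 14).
Number of paths = 143329104

Inclusion–exclusion. Total paths: C(30, 15) = 155117520. Through P₁: C(12, 1)·C(18, 14) = 36720. Through P₂: C(24, 10)·C(6, 5) = 11767536. Since P₁ is strictly southwest of P₂, a monotone path through both must visit P₁ then P₂; paths through both = C(12, 1)·C(12, 9)·C(6, 5) = 15840. Avoid both = 155117520 − 36720 − 11767536 + 15840 = 143329104.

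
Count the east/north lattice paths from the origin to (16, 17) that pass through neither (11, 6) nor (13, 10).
Number of paths = 997733622

Inclusion–exclusion. Total paths: C(33, 16) = 1166803110. Through P₁: C(17, 11)·C(16, 5) = 54058368. Through P₂: C(23, 13)·C(10, 3) = 137287920. Since P₁ is strictly southwest of P₂, a monotone path through both must visit P₁ then P₂; paths through both = C(17, 11)·C(6, 2)·C(10, 3) = 22276800. Avoid both = 1166803110 − 54058368 − 137287920 + 22276800 = 997733622.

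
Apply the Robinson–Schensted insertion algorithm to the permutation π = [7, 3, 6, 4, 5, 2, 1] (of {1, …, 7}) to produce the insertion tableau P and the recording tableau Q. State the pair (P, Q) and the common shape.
P = [1, 4, 5] / [2] / [3] / [6] / [7];  Q = [1, 3, 5] / [2] / [4] / [6] / [7];  common shape = (3, 1, 1, 1, 1)

Row-insert the values π_1, π_2, … into P one at a time, bumping the leftmost entry strictly greater than the inserted value down to the next row. The recording tableau Q records, in position (i, j), the step at which that cell was added to P.
  Insert 7 (step 1): P = [7];  Q = [1]
  Insert 3 (step 2): P = [3] / [7];  Q = [1] / [2]
  Insert 6 (step 3): P = [3, 6] / [7];  Q = [1, 3] / [2]
  Insert 4 (step 4): P = [3, 4] / [6] / [7];  Q = [1, 3] / [2] / [4]
  Insert 5 (step 5): P = [3, 4, 5] / [6] / [7];  Q = [1, 3, 5] / [2] / [4]
  Insert 2 (step 6): P = [2, 4, 5] / [3] / [6] / [7];  Q = [1, 3, 5] / [2] / [4] / [6]
  Insert 1 (step 7): P = [1, 4, 5] / [2] / [3] / [6] / [7];  Q = [1, 3, 5] / [2] / [4] / [6] / [7]
Final shape: (3, 1, 1, 1, 1).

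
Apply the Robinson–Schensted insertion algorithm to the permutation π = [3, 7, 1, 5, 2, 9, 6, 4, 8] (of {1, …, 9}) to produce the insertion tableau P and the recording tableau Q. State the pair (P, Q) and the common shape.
P = [1, 2, 4, 8] / [3, 5, 6] / [7, 9];  Q = [1, 2, 6, 9] / [3, 4, 7] / [5, 8];  common shape = (4, 3, 2)

Row-insert the values π_1, π_2, … into P one at a time, bumping the leftmost entry strictly greater than the inserted value down to the next row. The recording tableau Q records, in position (i, j), the step at which that cell was added to P.
  Insert 3 (step 1): P = [3];  Q = [1]
  Insert 7 (step 2): P = [3, 7];  Q = [1, 2]
  Insert 1 (step 3): P = [1, 7] / [3];  Q = [1, 2] / [3]
  Insert 5 (step 4): P = [1, 5] / [3, 7];  Q = [1, 2] / [3, 4]
  Insert 2 (step 5): P = [1, 2] / [3, 5] / [7];  Q = [1, 2] / [3, 4] / [5]
  Insert 9 (step 6): P = [1, 2, 9] / [3, 5] / [7];  Q = [1, 2, 6] / [3, 4] / [5]
  Insert 6 (step 7): P = [1, 2, 6] / [3, 5, 9] / [7];  Q = [1, 2, 6] / [3, 4, 7] / [5]
  Insert 4 (step 8): P = [1, 2, 4] / [3, 5, 6] / [7, 9];  Q = [1, 2, 6] / [3, 4, 7] / [5, 8]
  Insert 8 (step 9): P = [1, 2, 4, 8] / [3, 5, 6] / [7, 9];  Q = [1, 2, 6, 9] / [3, 4, 7] / [5, 8]
Final shape: (4, 3, 2).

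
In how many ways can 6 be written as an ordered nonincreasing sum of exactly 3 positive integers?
p(6, 3 parts) = 3

Partitions of n into exactly k parts ↔ partitions of n − k into at most k parts (subtract 1 from each part). For n = 6, k = 3, the partitions are: 4+1+1, 3+2+1, 2+2+2. Count = 3.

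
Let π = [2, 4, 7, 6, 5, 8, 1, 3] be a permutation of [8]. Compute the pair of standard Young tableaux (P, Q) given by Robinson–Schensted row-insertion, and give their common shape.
P = [1, 3, 5, 8] / [2, 4] / [6] / [7];  Q = [1, 2, 3, 6] / [4, 8] / [5] / [7];  common shape = (4, 2, 1, 1)

Row-insert the values π_1, π_2, … into P one at a time, bumping the leftmost entry strictly greater than the inserted value down to the next row. The recording tableau Q records, in position (i, j), the step at which that cell was added to P.
  Insert 2 (step 1): P = [2];  Q = [1]
  Insert 4 (step 2): P = [2, 4];  Q = [1, 2]
  Insert 7 (step 3): P = [2, 4, 7];  Q = [1, 2, 3]
  Insert 6 (step 4): P = [2, 4, 6] / [7];  Q = [1, 2, 3] / [4]
  Insert 5 (step 5): P = [2, 4, 5] / [6] / [7];  Q = [1, 2, 3] / [4] / [5]
  Insert 8 (step 6): P = [2, 4, 5, 8] / [6] / [7];  Q = [1, 2, 3, 6] / [4] / [5]
  Insert 1 (step 7): P = [1, 4, 5, 8] / [2] / [6] / [7];  Q = [1, 2, 3, 6] / [4] / [5] / [7]
  Insert 3 (step 8): P = [1, 3, 5, 8] / [2, 4] / [6] / [7];  Q = [1, 2, 3, 6] / [4, 8] / [5] / [7]
Final shape: (4, 2, 1, 1).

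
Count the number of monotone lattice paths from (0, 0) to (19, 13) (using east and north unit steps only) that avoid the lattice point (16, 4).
Number of paths = 346307700

Total paths from (0, 0) to (19, 13): C(32, 19) = 347373600. Paths through (16, 4): (paths (0, 0) → (16, 4)) × (paths (16, 4) → (19, 13)) = C(20, 16) · C(12, 3) = 4845 · 220 = 1065900. Avoidance count = 347373600 − 1065900 = 346307700.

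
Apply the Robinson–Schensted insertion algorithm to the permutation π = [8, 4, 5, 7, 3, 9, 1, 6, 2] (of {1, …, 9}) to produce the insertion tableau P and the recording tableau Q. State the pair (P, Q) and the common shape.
P = [1, 2, 6, 9] / [3, 5] / [4, 7] / [8];  Q = [1, 3, 4, 6] / [2, 8] / [5, 9] / [7];  common shape = (4, 2, 2, 1)

Row-insert the values π_1, π_2, … into P one at a time, bumping the leftmost entry strictly greater than the inserted value down to the next row. The recording tableau Q records, in position (i, j), the step at which that cell was added to P.
  Insert 8 (step 1): P = [8];  Q = [1]
  Insert 4 (step 2): P = [4] / [8];  Q = [1] / [2]
  Insert 5 (step 3): P = [4, 5] / [8];  Q = [1, 3] / [2]
  Insert 7 (step 4): P = [4, 5, 7] / [8];  Q = [1, 3, 4] / [2]
  Insert 3 (step 5): P = [3, 5, 7] / [4] / [8];  Q = [1, 3, 4] / [2] / [5]
  Insert 9 (step 6): P = [3, 5, 7, 9] / [4] / [8];  Q = [1, 3, 4, 6] / [2] / [5]
  Insert 1 (step 7): P = [1, 5, 7, 9] / [3] / [4] / [8];  Q = [1, 3, 4, 6] / [2] / [5] / [7]
  Insert 6 (step 8): P = [1, 5, 6, 9] / [3, 7] / [4] / [8];  Q = [1, 3, 4, 6] / [2, 8] / [5] / [7]
  Insert 2 (step 9): P = [1, 2, 6, 9] / [3, 5] / [4, 7] / [8];  Q = [1, 3, 4, 6] / [2, 8] / [5, 9] / [7]
Final shape: (4, 2, 2, 1).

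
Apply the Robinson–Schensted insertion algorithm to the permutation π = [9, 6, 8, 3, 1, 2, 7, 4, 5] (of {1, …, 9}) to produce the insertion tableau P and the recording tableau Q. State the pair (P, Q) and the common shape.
P = [1, 2, 4, 5] / [3, 7] / [6, 8] / [9];  Q = [1, 3, 7, 9] / [2, 6] / [4, 8] / [5];  common shape = (4, 2, 2, 1)

Row-insert the values π_1, π_2, … into P one at a time, bumping the leftmost entry strictly greater than the inserted value down to the next row. The recording tableau Q records, in position (i, j), the step at which that cell was added to P.
  Insert 9 (step 1): P = [9];  Q = [1]
  Insert 6 (step 2): P = [6] / [9];  Q = [1] / [2]
  Insert 8 (step 3): P = [6, 8] / [9];  Q = [1, 3] / [2]
  Insert 3 (step 4): P = [3, 8] / [6] / [9];  Q = [1, 3] / [2] / [4]
  Insert 1 (step 5): P = [1, 8] / [3] / [6] / [9];  Q = [1, 3] / [2] / [4] / [5]
  Insert 2 (step 6): P = [1, 2] / [3, 8] / [6] / [9];  Q = [1, 3] / [2, 6] / [4] / [5]
  Insert 7 (step 7): P = [1, 2, 7] / [3, 8] / [6] / [9];  Q = [1, 3, 7] / [2, 6] / [4] / [5]
  Insert 4 (step 8): P = [1, 2, 4] / [3, 7] / [6, 8] / [9];  Q = [1, 3, 7] / [2, 6] / [4, 8] / [5]
  Insert 5 (step 9): P = [1, 2, 4, 5] / [3, 7] / [6, 8] / [9];  Q = [1, 3, 7, 9] / [2, 6] / [4, 8] / [5]
Final shape: (4, 2, 2, 1).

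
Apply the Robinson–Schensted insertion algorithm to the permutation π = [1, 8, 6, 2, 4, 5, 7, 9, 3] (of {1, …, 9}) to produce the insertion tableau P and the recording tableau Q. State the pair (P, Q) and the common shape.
P = [1, 2, 3, 5, 7, 9] / [4] / [6] / [8];  Q = [1, 2, 5, 6, 7, 8] / [3] / [4] / [9];  common shape = (6, 1, 1, 1)

Row-insert the values π_1, π_2, … into P one at a time, bumping the leftmost entry strictly greater than the inserted value down to the next row. The recording tableau Q records, in position (i, j), the step at which that cell was added to P.
  Insert 1 (step 1): P = [1];  Q = [1]
  Insert 8 (step 2): P = [1, 8];  Q = [1, 2]
  Insert 6 (step 3): P = [1, 6] / [8];  Q = [1, 2] / [3]
  Insert 2 (step 4): P = [1, 2] / [6] / [8];  Q = [1, 2] / [3] / [4]
  Insert 4 (step 5): P = [1, 2, 4] / [6] / [8];  Q = [1, 2, 5] / [3] / [4]
  Insert 5 (step 6): P = [1, 2, 4, 5] / [6] / [8];  Q = [1, 2, 5, 6] / [3] / [4]
  Insert 7 (step 7): P = [1, 2, 4, 5, 7] / [6] / [8];  Q = [1, 2, 5, 6, 7] / [3] / [4]
  Insert 9 (step 8): P = [1, 2, 4, 5, 7, 9] / [6] / [8];  Q = [1, 2, 5, 6, 7, 8] / [3] / [4]
  Insert 3 (step 9): P = [1, 2, 3, 5, 7, 9] / [4] / [6] / [8];  Q = [1, 2, 5, 6, 7, 8] / [3] / [4] / [9]
Final shape: (6, 1, 1, 1).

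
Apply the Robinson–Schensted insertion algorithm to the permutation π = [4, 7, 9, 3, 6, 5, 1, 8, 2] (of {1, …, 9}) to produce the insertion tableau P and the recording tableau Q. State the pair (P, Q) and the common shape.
P = [1, 2, 8] / [3, 5, 9] / [4, 6] / [7];  Q = [1, 2, 3] / [4, 5, 8] / [6, 9] / [7];  common shape = (3, 3, 2, 1)

Row-insert the values π_1, π_2, … into P one at a time, bumping the leftmost entry strictly greater than the inserted value down to the next row. The recording tableau Q records, in position (i, j), the step at which that cell was added to P.
  Insert 4 (step 1): P = [4];  Q = [1]
  Insert 7 (step 2): P = [4, 7];  Q = [1, 2]
  Insert 9 (step 3): P = [4, 7, 9];  Q = [1, 2, 3]
  Insert 3 (step 4): P = [3, 7, 9] / [4];  Q = [1, 2, 3] / [4]
  Insert 6 (step 5): P = [3, 6, 9] / [4, 7];  Q = [1, 2, 3] / [4, 5]
  Insert 5 (step 6): P = [3, 5, 9] / [4, 6] / [7];  Q = [1, 2, 3] / [4, 5] / [6]
  Insert 1 (step 7): P = [1, 5, 9] / [3, 6] / [4] / [7];  Q = [1, 2, 3] / [4, 5] / [6] / [7]
  Insert 8 (step 8): P = [1, 5, 8] / [3, 6, 9] / [4] / [7];  Q = [1, 2, 3] / [4, 5, 8] / [6] / [7]
  Insert 2 (step 9): P = [1, 2, 8] / [3, 5, 9] / [4, 6] / [7];  Q = [1, 2, 3] / [4, 5, 8] / [6, 9] / [7]
Final shape: (3, 3, 2, 1).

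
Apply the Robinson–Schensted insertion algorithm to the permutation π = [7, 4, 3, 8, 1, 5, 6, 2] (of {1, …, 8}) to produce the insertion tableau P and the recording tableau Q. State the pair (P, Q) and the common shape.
P = [1, 2, 6] / [3, 5] / [4, 8] / [7];  Q = [1, 4, 7] / [2, 6] / [3, 8] / [5];  common shape = (3, 2, 2, 1)

Row-insert the values π_1, π_2, … into P one at a time, bumping the leftmost entry strictly greater than the inserted value down to the next row. The recording tableau Q records, in position (i, j), the step at which that cell was added to P.
  Insert 7 (step 1): P = [7];  Q = [1]
  Insert 4 (step 2): P = [4] / [7];  Q = [1] / [2]
  Insert 3 (step 3): P = [3] / [4] / [7];  Q = [1] / [2] / [3]
  Insert 8 (step 4): P = [3, 8] / [4] / [7];  Q = [1, 4] / [2] / [3]
  Insert 1 (step 5): P = [1, 8] / [3] / [4] / [7];  Q = [1, 4] / [2] / [3] / [5]
  Insert 5 (step 6): P = [1, 5] / [3, 8] / [4] / [7];  Q = [1, 4] / [2, 6] / [3] / [5]
  Insert 6 (step 7): P = [1, 5, 6] / [3, 8] / [4] / [7];  Q = [1, 4, 7] / [2, 6] / [3] / [5]
  Insert 2 (step 8): P = [1, 2, 6] / [3, 5] / [4, 8] / [7];  Q = [1, 4, 7] / [2, 6] / [3, 8] / [5]
Final shape: (3, 2, 2, 1).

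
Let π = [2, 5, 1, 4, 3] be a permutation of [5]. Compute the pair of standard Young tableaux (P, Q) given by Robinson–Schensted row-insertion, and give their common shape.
P = [1, 3] / [2, 4] / [5];  Q = [1, 2] / [3, 4] / [5];  common shape = (2, 2, 1)

Row-insert the values π_1, π_2, … into P one at a time, bumping the leftmost entry strictly greater than the inserted value down to the next row. The recording tableau Q records, in position (i, j), the step at which that cell was added to P.
  Insert 2 (step 1): P = [2];  Q = [1]
  Insert 5 (step 2): P = [2, 5];  Q = [1, 2]
  Insert 1 (step 3): P = [1, 5] / [2];  Q = [1, 2] / [3]
  Insert 4 (step 4): P = [1, 4] / [2, 5];  Q = [1, 2] / [3, 4]
  Insert 3 (step 5): P = [1, 3] / [2, 4] / [5];  Q = [1, 2] / [3, 4] / [5]
Final shape: (2, 2, 1).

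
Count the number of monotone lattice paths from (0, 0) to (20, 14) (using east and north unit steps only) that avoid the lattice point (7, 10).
Number of paths = 1345689400

Total paths from (0, 0) to (20, 14): C(34, 20) = 1391975640. Paths through (7, 10): (paths (0, 0) → (7, 10)) × (paths (7, 10) → (20, 14)) = C(17, 7) · C(17, 13) = 19448 · 2380 = 46286240. Avoidance count = 1391975640 − 46286240 = 1345689400.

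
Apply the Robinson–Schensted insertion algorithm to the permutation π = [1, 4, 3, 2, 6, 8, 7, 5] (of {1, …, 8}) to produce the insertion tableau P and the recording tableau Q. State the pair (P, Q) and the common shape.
P = [1, 2, 5, 7] / [3, 6] / [4, 8];  Q = [1, 2, 5, 6] / [3, 7] / [4, 8];  common shape = (4, 2, 2)

Row-insert the values π_1, π_2, … into P one at a time, bumping the leftmost entry strictly greater than the inserted value down to the next row. The recording tableau Q records, in position (i, j), the step at which that cell was added to P.
  Insert 1 (step 1): P = [1];  Q = [1]
  Insert 4 (step 2): P = [1, 4];  Q = [1, 2]
  Insert 3 (step 3): P = [1, 3] / [4];  Q = [1, 2] / [3]
  Insert 2 (step 4): P = [1, 2] / [3] / [4];  Q = [1, 2] / [3] / [4]
  Insert 6 (step 5): P = [1, 2, 6] / [3] / [4];  Q = [1, 2, 5] / [3] / [4]
  Insert 8 (step 6): P = [1, 2, 6, 8] / [3] / [4];  Q = [1, 2, 5, 6] / [3] / [4]
  Insert 7 (step 7): P = [1, 2, 6, 7] / [3, 8] / [4];  Q = [1, 2, 5, 6] / [3, 7] / [4]
  Insert 5 (step 8): P = [1, 2, 5, 7] / [3, 6] / [4, 8];  Q = [1, 2, 5, 6] / [3, 7] / [4, 8]
Final shape: (4, 2, 2).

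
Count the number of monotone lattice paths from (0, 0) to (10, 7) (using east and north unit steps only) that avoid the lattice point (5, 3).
Number of paths = 12392

Total paths from (0, 0) to (10, 7): C(17, 10) = 19448. Paths through (5, 3): (paths (0, 0) → (5, 3)) × (paths (5, 3) → (10, 7)) = C(8, 5) · C(9, 5) = 56 · 126 = 7056. Avoidance count = 19448 − 7056 = 12392.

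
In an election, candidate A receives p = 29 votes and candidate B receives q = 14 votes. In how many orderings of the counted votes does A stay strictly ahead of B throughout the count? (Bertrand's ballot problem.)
Strict-lead orderings = 27341497800

Total orderings of the 43 votes with 29 for A: C(43, 29) = 78378960360. By the Bertrand ballot formula (Cycle Lemma / reflection principle), the number of orderings in which A is strictly ahead of B throughout is (p − q)/(p + q) · C(p + q, p) = (29 − 14)/(29 + 14) · 78378960360 = 27341497800.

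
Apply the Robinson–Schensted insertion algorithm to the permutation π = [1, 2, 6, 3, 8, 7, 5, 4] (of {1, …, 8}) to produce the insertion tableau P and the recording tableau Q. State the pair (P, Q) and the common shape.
P = [1, 2, 3, 4] / [5, 7] / [6] / [8];  Q = [1, 2, 3, 5] / [4, 6] / [7] / [8];  common shape = (4, 2, 1, 1)

Row-insert the values π_1, π_2, … into P one at a time, bumping the leftmost entry strictly greater than the inserted value down to the next row. The recording tableau Q records, in position (i, j), the step at which that cell was added to P.
  Insert 1 (step 1): P = [1];  Q = [1]
  Insert 2 (step 2): P = [1, 2];  Q = [1, 2]
  Insert 6 (step 3): P = [1, 2, 6];  Q = [1, 2, 3]
  Insert 3 (step 4): P = [1, 2, 3] / [6];  Q = [1, 2, 3] / [4]
  Insert 8 (step 5): P = [1, 2, 3, 8] / [6];  Q = [1, 2, 3, 5] / [4]
  Insert 7 (step 6): P = [1, 2, 3, 7] / [6, 8];  Q = [1, 2, 3, 5] / [4, 6]
  Insert 5 (step 7): P = [1, 2, 3, 5] / [6, 7] / [8];  Q = [1, 2, 3, 5] / [4, 6] / [7]
  Insert 4 (step 8): P = [1, 2, 3, 4] / [5, 7] / [6] / [8];  Q = [1, 2, 3, 5] / [4, 6] / [7] / [8]
Final shape: (4, 2, 1, 1).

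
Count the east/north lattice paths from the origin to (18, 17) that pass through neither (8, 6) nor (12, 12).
Number of paths = 2520392490

Inclusion–exclusion. Total paths: C(35, 18) = 4537567650. Through P₁: C(14, 8)·C(21, 10) = 1059206148. Through P₂: C(24, 12)·C(11, 6) = 1249320072. Since P₁ is strictly southwest of P₂, a monotone path through both must visit P₁ then P₂; paths through both = C(14, 8)·C(10, 4)·C(11, 6) = 291351060. Avoid both = 4537567650 − 1059206148 − 1249320072 + 291351060 = 2520392490.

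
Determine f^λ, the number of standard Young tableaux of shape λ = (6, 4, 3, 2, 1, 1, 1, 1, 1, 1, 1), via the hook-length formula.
# SYT of shape (6, 4, 3, 2, 1, 1, 1, 1, 1, 1, 1) = 626749200

Hook-length formula: f^λ = n! / Π hook(c), product over all cells c of the Young diagram. For λ = (6, 4, 3, 2, 1, 1, 1, 1, 1, 1, 1), n = 22 boxes. Hook lengths by row (left-to-right, top-to-bottom): [16, 8, 6, 4, 2, 1]; [13, 5, 3, 1]; [11, 3, 1]; [9, 1]; [7]; [6]; [5]; [4]; [3]; [2]; [1]. Product of hooks = 1793381990400. So f^λ = 22! / 1793381990400 = 1124000727777607680000 / 1793381990400 = 626749200.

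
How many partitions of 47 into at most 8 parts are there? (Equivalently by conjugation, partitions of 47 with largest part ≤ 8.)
p(47, parts ≤ 8) = 22122

Use the recurrence p(n, m) = p(n, m−1) + p(n−m, m): either the largest part is < m (count p(n, m−1)) or the largest part is exactly m (remove one copy of m, count p(n−m, m)). With p(0, ·) = 1 this gives p(47, parts ≤ 8) = 22122. (By conjugating Young diagrams, this also counts partitions of 47 into at most 8 parts.)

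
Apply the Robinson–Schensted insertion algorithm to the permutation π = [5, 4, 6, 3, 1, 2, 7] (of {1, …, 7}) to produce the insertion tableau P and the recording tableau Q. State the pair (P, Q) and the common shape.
P = [1, 2, 7] / [3, 6] / [4] / [5];  Q = [1, 3, 7] / [2, 6] / [4] / [5];  common shape = (3, 2, 1, 1)

Row-insert the values π_1, π_2, … into P one at a time, bumping the leftmost entry strictly greater than the inserted value down to the next row. The recording tableau Q records, in position (i, j), the step at which that cell was added to P.
  Insert 5 (step 1): P = [5];  Q = [1]
  Insert 4 (step 2): P = [4] / [5];  Q = [1] / [2]
  Insert 6 (step 3): P = [4, 6] / [5];  Q = [1, 3] / [2]
  Insert 3 (step 4): P = [3, 6] / [4] / [5];  Q = [1, 3] / [2] / [4]
  Insert 1 (step 5): P = [1, 6] / [3] / [4] / [5];  Q = [1, 3] / [2] / [4] / [5]
  Insert 2 (step 6): P = [1, 2] / [3, 6] / [4] / [5];  Q = [1, 3] / [2, 6] / [4] / [5]
  Insert 7 (step 7): P = [1, 2, 7] / [3, 6] / [4] / [5];  Q = [1, 3, 7] / [2, 6] / [4] / [5]
Final shape: (3, 2, 1, 1).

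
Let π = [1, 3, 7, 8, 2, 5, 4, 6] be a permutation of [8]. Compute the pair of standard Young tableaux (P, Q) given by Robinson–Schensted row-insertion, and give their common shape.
P = [1, 2, 4, 6] / [3, 5, 8] / [7];  Q = [1, 2, 3, 4] / [5, 6, 8] / [7];  common shape = (4, 3, 1)

Row-insert the values π_1, π_2, … into P one at a time, bumping the leftmost entry strictly greater than the inserted value down to the next row. The recording tableau Q records, in position (i, j), the step at which that cell was added to P.
  Insert 1 (step 1): P = [1];  Q = [1]
  Insert 3 (step 2): P = [1, 3];  Q = [1, 2]
  Insert 7 (step 3): P = [1, 3, 7];  Q = [1, 2, 3]
  Insert 8 (step 4): P = [1, 3, 7, 8];  Q = [1, 2, 3, 4]
  Insert 2 (step 5): P = [1, 2, 7, 8] / [3];  Q = [1, 2, 3, 4] / [5]
  Insert 5 (step 6): P = [1, 2, 5, 8] / [3, 7];  Q = [1, 2, 3, 4] / [5, 6]
  Insert 4 (step 7): P = [1, 2, 4, 8] / [3, 5] / [7];  Q = [1, 2, 3, 4] / [5, 6] / [7]
  Insert 6 (step 8): P = [1, 2, 4, 6] / [3, 5, 8] / [7];  Q = [1, 2, 3, 4] / [5, 6, 8] / [7]
Final shape: (4, 3, 1).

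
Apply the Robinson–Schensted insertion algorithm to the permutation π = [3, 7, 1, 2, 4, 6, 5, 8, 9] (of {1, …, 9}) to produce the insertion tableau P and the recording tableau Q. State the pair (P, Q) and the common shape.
P = [1, 2, 4, 5, 8, 9] / [3, 6] / [7];  Q = [1, 2, 5, 6, 8, 9] / [3, 4] / [7];  common shape = (6, 2, 1)

Row-insert the values π_1, π_2, … into P one at a time, bumping the leftmost entry strictly greater than the inserted value down to the next row. The recording tableau Q records, in position (i, j), the step at which that cell was added to P.
  Insert 3 (step 1): P = [3];  Q = [1]
  Insert 7 (step 2): P = [3, 7];  Q = [1, 2]
  Insert 1 (step 3): P = [1, 7] / [3];  Q = [1, 2] / [3]
  Insert 2 (step 4): P = [1, 2] / [3, 7];  Q = [1, 2] / [3, 4]
  Insert 4 (step 5): P = [1, 2, 4] / [3, 7];  Q = [1, 2, 5] / [3, 4]
  Insert 6 (step 6): P = [1, 2, 4, 6] / [3, 7];  Q = [1, 2, 5, 6] / [3, 4]
  Insert 5 (step 7): P = [1, 2, 4, 5] / [3, 6] / [7];  Q = [1, 2, 5, 6] / [3, 4] / [7]
  Insert 8 (step 8): P = [1, 2, 4, 5, 8] / [3, 6] / [7];  Q = [1, 2, 5, 6, 8] / [3, 4] / [7]
  Insert 9 (step 9): P = [1, 2, 4, 5, 8, 9] / [3, 6] / [7];  Q = [1, 2, 5, 6, 8, 9] / [3, 4] / [7]
Final shape: (6, 2, 1).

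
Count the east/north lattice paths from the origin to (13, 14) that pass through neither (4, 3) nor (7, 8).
Number of paths = 10044800

Inclusion–exclusion. Total paths: C(27, 13) = 20058300. Through P₁: C(7, 4)·C(20, 9) = 5878600. Through P₂: C(15, 7)·C(12, 6) = 5945940. Since P₁ is strictly southwest of P₂, a monotone path through both must visit P₁ then P₂; paths through both = C(7, 4)·C(8, 3)·C(12, 6) = 1811040. Avoid both = 20058300 − 5878600 − 5945940 + 1811040 = 10044800.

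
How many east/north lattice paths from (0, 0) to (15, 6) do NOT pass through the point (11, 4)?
Number of paths = 33789

Total paths from (0, 0) to (15, 6): C(21, 15) = 54264. Paths through (11, 4): (paths (0, 0) → (11, 4)) × (paths (11, 4) → (15, 6)) = C(15, 11) · C(6, 4) = 1365 · 15 = 20475. Avoidance count = 54264 − 20475 = 33789.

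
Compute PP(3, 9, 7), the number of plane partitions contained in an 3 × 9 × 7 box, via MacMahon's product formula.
PP(3, 9, 7) = 24584605760

Evaluate the triple product over i = 1..3, j = 1..9, k = 1..7. The factors are (2/1) · (3/2) · (4/3) · (5/4) · (6/5) · (7/6) · (8/7) · (3/2) · … (189 factors total). The numerators and denominators telescope so the product is an integer; carrying out the multiplication exactly gives PP(3, 9, 7) = 24584605760.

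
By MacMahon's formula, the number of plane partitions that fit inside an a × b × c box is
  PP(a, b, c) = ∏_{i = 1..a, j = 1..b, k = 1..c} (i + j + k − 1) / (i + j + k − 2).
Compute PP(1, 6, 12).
PP(1, 6, 12) = 18564

Evaluate the triple product over i = 1..1, j = 1..6, k = 1..12. The factors are (2/1) · (3/2) · (4/3) · (5/4) · (6/5) · (7/6) · (8/7) · (9/8) · … (72 factors total). The numerators and denominators telescope so the product is an integer; carrying out the multiplication exactly gives PP(1, 6, 12) = 18564.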